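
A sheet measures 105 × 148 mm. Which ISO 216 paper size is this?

Aspect ratio 148/105 ≈ 1.410 — close to the ISO √2 ≈ 1.414.
In the A-series (A0 area = 1 m²): A6 = 105 × 148 mm.

A6 (105 × 148 mm)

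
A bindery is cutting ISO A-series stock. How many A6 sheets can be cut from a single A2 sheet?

Each ISO step halves the sheet: 1 × A2 → 2 × A3 → 4 × A4 → 8 × A5 → …
From A2 to A6 is 4 halving steps: 2^4 = 16.

16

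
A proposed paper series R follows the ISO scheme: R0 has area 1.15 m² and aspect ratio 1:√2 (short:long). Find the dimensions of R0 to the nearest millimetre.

Let the short side be w mm. Then w · w√2 = 1.15 m² = 1,150,000 mm².
w² = 1,150,000/√2, so w ≈ 901.8 mm; long side = w√2 ≈ 1275.3 mm.

902 × 1275 mm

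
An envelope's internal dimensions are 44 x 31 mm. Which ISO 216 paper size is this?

Aspect ratio 44/31 ≈ 1.419 — close to the ISO √2 ≈ 1.414.
In the B-series (B0 = 1000 × 1414 mm): B10 = 31 × 44 mm.

B10 (31 × 44 mm)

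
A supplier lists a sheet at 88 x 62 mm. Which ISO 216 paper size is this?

Aspect ratio 88/62 ≈ 1.419 — close to the ISO √2 ≈ 1.414.
In the B-series (B0 = 1000 × 1414 mm): B8 = 62 × 88 mm.

B8 (62 × 88 mm)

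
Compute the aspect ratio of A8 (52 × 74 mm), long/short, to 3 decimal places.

74 / 52 = 1.423
ISO 216 targets √2 ≈ 1.414; the +0.009 deviation is from mm rounding.

1.423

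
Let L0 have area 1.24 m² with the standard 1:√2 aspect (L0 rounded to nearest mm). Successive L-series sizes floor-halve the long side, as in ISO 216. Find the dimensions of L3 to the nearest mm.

Let L0's short side be w mm. w · w√2 = 1.24 m² = 1,240,000 mm², so w ≈ 936.4 mm and w√2 ≈ 1324.2 mm → L0 = 936 × 1324 mm.
L1: ⌊1324/2⌋ × 936 = 662 × 936 mm
L2: ⌊936/2⌋ × 662 = 468 × 662 mm
L3: ⌊662/2⌋ × 468 = 331 × 468 mm

331 × 468 mm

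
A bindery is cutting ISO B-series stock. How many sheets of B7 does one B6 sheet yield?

2

Each ISO step halves the sheet: 1 × B6 → 2 × B7
From B6 to B7 is 1 halving step: 2^1 = 2.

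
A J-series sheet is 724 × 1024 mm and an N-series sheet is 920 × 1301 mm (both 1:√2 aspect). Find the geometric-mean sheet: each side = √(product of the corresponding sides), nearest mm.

Short side: √(724 · 920) = √666080 ≈ 816.1 → 816 mm
Long side: √(1024 · 1301) = √1332224 ≈ 1154.2 → 1154 mm

816 × 1154 mm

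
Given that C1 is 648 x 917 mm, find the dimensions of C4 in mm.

229 × 324 mm

C2: ⌊917/2⌋ × 648 = 458 × 648 mm
C3: ⌊648/2⌋ × 458 = 324 × 458 mm
C4: ⌊458/2⌋ × 324 = 229 × 324 mm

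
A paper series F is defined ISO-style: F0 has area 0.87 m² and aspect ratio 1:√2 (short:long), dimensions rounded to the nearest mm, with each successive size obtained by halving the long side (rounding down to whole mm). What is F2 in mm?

Let F0's short side be w mm. w · w√2 = 0.87 m² = 870,000 mm², so w ≈ 784.3 mm and w√2 ≈ 1109.2 mm → F0 = 784 × 1109 mm.
F1: ⌊1109/2⌋ × 784 = 554 × 784 mm
F2: ⌊784/2⌋ × 554 = 392 × 554 mm

392 × 554 mm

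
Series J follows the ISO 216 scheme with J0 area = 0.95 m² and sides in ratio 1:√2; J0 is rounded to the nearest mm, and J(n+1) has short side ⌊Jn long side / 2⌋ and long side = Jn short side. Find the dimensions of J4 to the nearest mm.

205 × 289 mm

Let J0's short side be w mm. w · w√2 = 0.95 m² = 950,000 mm², so w ≈ 819.6 mm and w√2 ≈ 1159.1 mm → J0 = 820 × 1159 mm.
J1: ⌊1159/2⌋ × 820 = 579 × 820 mm
J2: ⌊820/2⌋ × 579 = 410 × 579 mm
J3: ⌊579/2⌋ × 410 = 289 × 410 mm
J4: ⌊410/2⌋ × 289 = 205 × 289 mm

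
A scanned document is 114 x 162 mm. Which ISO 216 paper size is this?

Aspect ratio 162/114 ≈ 1.421 — close to the ISO √2 ≈ 1.414.
In the C-series (envelope sizes, between A and B): C6 = 114 × 162 mm.

C6 (114 × 162 mm)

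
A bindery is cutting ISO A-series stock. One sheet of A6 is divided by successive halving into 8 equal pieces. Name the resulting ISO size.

8 = 2^3, so 3 halving steps.
A6 → A7 → … → A9 after 3 steps.

A9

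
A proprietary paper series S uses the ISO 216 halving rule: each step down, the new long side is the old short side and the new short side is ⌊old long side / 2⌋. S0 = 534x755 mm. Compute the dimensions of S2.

267 × 377 mm

S1: ⌊755/2⌋ × 534 = 377 × 534 mm
S2: ⌊534/2⌋ × 377 = 267 × 377 mm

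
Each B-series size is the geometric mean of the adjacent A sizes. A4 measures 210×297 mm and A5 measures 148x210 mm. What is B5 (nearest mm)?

Short side: √(210 · 148) = √31080 ≈ 176.3 → 176 mm
Long side: √(297 · 210) = √62370 ≈ 249.7 → 250 mm

176 × 250 mm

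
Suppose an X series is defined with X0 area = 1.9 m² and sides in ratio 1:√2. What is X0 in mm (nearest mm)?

1159 × 1639 mm

Let the short side be w mm. Then w · w√2 = 1.9 m² = 1,900,000 mm².
w² = 1,900,000/√2, so w ≈ 1159.1 mm; long side = w√2 ≈ 1639.2 mm.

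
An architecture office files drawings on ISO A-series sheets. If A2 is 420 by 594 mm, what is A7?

A3: ⌊594/2⌋ × 420 = 297 × 420 mm
A4: ⌊420/2⌋ × 297 = 210 × 297 mm
A5: ⌊297/2⌋ × 210 = 148 × 210 mm
A6: ⌊210/2⌋ × 148 = 105 × 148 mm
A7: ⌊148/2⌋ × 105 = 74 × 105 mm

74 × 105 mm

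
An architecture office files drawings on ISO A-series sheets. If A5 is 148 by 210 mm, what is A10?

26 × 37 mm

A6: ⌊210/2⌋ × 148 = 105 × 148 mm
A7: ⌊148/2⌋ × 105 = 74 × 105 mm
A8: ⌊105/2⌋ × 74 = 52 × 74 mm
A9: ⌊74/2⌋ × 52 = 37 × 52 mm
A10: ⌊52/2⌋ × 37 = 26 × 37 mm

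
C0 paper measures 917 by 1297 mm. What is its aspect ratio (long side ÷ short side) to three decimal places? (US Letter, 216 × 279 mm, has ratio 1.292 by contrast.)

1.414

1297 / 917 = 1.414
Matches √2 ≈ 1.414 — the ISO 216 defining ratio.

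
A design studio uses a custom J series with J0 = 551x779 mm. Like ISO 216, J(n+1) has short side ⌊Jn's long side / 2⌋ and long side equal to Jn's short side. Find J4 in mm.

137 × 194 mm

J1: ⌊779/2⌋ × 551 = 389 × 551 mm
J2: ⌊551/2⌋ × 389 = 275 × 389 mm
J3: ⌊389/2⌋ × 275 = 194 × 275 mm
J4: ⌊275/2⌋ × 194 = 137 × 194 mm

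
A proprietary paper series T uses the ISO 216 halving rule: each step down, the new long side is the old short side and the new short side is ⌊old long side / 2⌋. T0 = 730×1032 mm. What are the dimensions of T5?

T1: ⌊1032/2⌋ × 730 = 516 × 730 mm
T2: ⌊730/2⌋ × 516 = 365 × 516 mm
T3: ⌊516/2⌋ × 365 = 258 × 365 mm
T4: ⌊365/2⌋ × 258 = 182 × 258 mm
T5: ⌊258/2⌋ × 182 = 129 × 182 mm

129 × 182 mm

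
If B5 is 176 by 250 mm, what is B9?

44 × 62 mm

B6: ⌊250/2⌋ × 176 = 125 × 176 mm
B7: ⌊176/2⌋ × 125 = 88 × 125 mm
B8: ⌊125/2⌋ × 88 = 62 × 88 mm
B9: ⌊88/2⌋ × 62 = 44 × 62 mm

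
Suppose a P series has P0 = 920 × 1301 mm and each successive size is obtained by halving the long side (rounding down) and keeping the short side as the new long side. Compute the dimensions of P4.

P1: ⌊1301/2⌋ × 920 = 650 × 920 mm
P2: ⌊920/2⌋ × 650 = 460 × 650 mm
P3: ⌊650/2⌋ × 460 = 325 × 460 mm
P4: ⌊460/2⌋ × 325 = 230 × 325 mm

230 × 325 mm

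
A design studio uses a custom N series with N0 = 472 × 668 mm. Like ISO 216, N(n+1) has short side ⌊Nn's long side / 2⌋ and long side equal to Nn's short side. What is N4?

118 × 167 mm

N1: ⌊668/2⌋ × 472 = 334 × 472 mm
N2: ⌊472/2⌋ × 334 = 236 × 334 mm
N3: ⌊334/2⌋ × 236 = 167 × 236 mm
N4: ⌊236/2⌋ × 167 = 118 × 167 mm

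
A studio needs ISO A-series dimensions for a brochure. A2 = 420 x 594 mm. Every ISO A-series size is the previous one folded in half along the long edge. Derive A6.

105 × 148 mm

A3: ⌊594/2⌋ × 420 = 297 × 420 mm
A4: ⌊420/2⌋ × 297 = 210 × 297 mm
A5: ⌊297/2⌋ × 210 = 148 × 210 mm
A6: ⌊210/2⌋ × 148 = 105 × 148 mm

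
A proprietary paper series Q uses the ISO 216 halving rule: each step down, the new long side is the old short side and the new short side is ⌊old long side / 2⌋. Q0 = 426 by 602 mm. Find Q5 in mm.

75 × 106 mm

Q1: ⌊602/2⌋ × 426 = 301 × 426 mm
Q2: ⌊426/2⌋ × 301 = 213 × 301 mm
Q3: ⌊301/2⌋ × 213 = 150 × 213 mm
Q4: ⌊213/2⌋ × 150 = 106 × 150 mm
Q5: ⌊150/2⌋ × 106 = 75 × 106 mm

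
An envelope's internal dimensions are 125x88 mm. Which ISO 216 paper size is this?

Aspect ratio 125/88 ≈ 1.420 — close to the ISO √2 ≈ 1.414.
In the B-series (B0 = 1000 × 1414 mm): B7 = 88 × 125 mm.

B7 (88 × 125 mm)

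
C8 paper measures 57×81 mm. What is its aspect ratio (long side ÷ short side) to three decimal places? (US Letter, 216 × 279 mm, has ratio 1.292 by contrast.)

81 / 57 = 1.421
ISO 216 targets √2 ≈ 1.414; the +0.007 deviation is from mm rounding.

1.421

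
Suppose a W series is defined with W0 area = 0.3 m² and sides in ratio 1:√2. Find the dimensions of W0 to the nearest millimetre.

461 × 651 mm

Let the short side be w mm. Then w · w√2 = 0.3 m² = 300,000 mm².
w² = 300,000/√2, so w ≈ 460.6 mm; long side = w√2 ≈ 651.4 mm.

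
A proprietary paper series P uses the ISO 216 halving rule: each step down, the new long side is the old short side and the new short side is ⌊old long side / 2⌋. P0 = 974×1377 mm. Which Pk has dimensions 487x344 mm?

P0: 974 × 1377 mm
P1: 688 × 974 mm
P2: 487 × 688 mm
P3: 344 × 487 mm
P4: 243 × 344 mm
→ matches P3.

P3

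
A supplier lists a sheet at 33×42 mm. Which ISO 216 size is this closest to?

Aspect ratio 42/33 ≈ 1.273 (ISO target is √2 ≈ 1.414).
In the B-series (B0 = 1000 × 1414 mm): B10 = 31 × 44 mm.
Off by 4 mm total — nearest standard size.

B10 (31 × 44 mm)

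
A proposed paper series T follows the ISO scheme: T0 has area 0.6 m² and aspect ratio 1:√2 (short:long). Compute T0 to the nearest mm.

Let the short side be w mm. Then w · w√2 = 0.6 m² = 600,000 mm².
w² = 600,000/√2, so w ≈ 651.4 mm; long side = w√2 ≈ 921.2 mm.

651 × 921 mm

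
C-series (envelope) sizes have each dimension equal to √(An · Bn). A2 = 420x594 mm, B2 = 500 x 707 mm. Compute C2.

Short side: √(420 · 500) = √210000 ≈ 458.3 → 458 mm
Long side: √(594 · 707) = √419958 ≈ 648.0 → 648 mm

458 × 648 mm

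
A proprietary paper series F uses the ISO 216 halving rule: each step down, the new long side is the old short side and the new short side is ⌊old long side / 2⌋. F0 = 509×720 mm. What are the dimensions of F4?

127 × 180 mm

F1 = 360 × 509 mm (from F0 by 1 halving).
F2: ⌊509/2⌋ × 360 = 254 × 360 mm
F3: ⌊360/2⌋ × 254 = 180 × 254 mm
F4: ⌊254/2⌋ × 180 = 127 × 180 mm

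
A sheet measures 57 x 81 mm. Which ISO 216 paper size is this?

Aspect ratio 81/57 ≈ 1.421 — close to the ISO √2 ≈ 1.414.
In the C-series (envelope sizes, between A and B): C8 = 57 × 81 mm.

C8 (57 × 81 mm)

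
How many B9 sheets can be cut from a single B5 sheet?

16

B5 = 176 × 250 mm; B9 = 44 × 62 mm.
Each halving step doubles the count; 4 steps from B5 to B9.
2^4 = 16.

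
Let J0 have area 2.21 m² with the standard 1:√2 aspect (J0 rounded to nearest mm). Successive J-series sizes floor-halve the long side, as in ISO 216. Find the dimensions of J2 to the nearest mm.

625 × 884 mm

Let J0's short side be w mm. w · w√2 = 2.21 m² = 2,210,000 mm², so w ≈ 1250.1 mm and w√2 ≈ 1767.9 mm → J0 = 1250 × 1768 mm.
J1: ⌊1768/2⌋ × 1250 = 884 × 1250 mm
J2: ⌊1250/2⌋ × 884 = 625 × 884 mm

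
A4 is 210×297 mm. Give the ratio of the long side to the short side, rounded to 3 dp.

297 / 210 = 1.414
Matches √2 ≈ 1.414 — the ISO 216 defining ratio.

1.414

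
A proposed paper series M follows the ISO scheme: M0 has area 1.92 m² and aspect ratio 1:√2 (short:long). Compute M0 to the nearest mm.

1165 × 1648 mm

Let the short side be w mm. Then w · w√2 = 1.92 m² = 1,920,000 mm².
w² = 1,920,000/√2, so w ≈ 1165.2 mm; long side = w√2 ≈ 1647.8 mm.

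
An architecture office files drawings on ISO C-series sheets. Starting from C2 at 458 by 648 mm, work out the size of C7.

81 × 114 mm

C3: ⌊648/2⌋ × 458 = 324 × 458 mm
C4: ⌊458/2⌋ × 324 = 229 × 324 mm
C5: ⌊324/2⌋ × 229 = 162 × 229 mm
C6: ⌊229/2⌋ × 162 = 114 × 162 mm
C7: ⌊162/2⌋ × 114 = 81 × 114 mm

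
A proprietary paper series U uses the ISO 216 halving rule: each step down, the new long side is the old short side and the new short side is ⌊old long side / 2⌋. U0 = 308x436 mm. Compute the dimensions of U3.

109 × 154 mm

U1: ⌊436/2⌋ × 308 = 218 × 308 mm
U2: ⌊308/2⌋ × 218 = 154 × 218 mm
U3: ⌊218/2⌋ × 154 = 109 × 154 mm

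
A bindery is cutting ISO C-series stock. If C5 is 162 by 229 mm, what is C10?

28 × 40 mm

C6: ⌊229/2⌋ × 162 = 114 × 162 mm
C7: ⌊162/2⌋ × 114 = 81 × 114 mm
C8: ⌊114/2⌋ × 81 = 57 × 81 mm
C9: ⌊81/2⌋ × 57 = 40 × 57 mm
C10: ⌊57/2⌋ × 40 = 28 × 40 mm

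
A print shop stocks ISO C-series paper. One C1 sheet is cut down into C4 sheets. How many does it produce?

8

Each ISO step halves the sheet: 1 × C1 → 2 × C2 → 4 × C3 → 8 × C4
From C1 to C4 is 3 halving steps: 2^3 = 8.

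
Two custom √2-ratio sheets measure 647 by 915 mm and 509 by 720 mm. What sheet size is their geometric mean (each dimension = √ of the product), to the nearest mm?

574 × 812 mm

Short side: √(647 · 509) = √329323 ≈ 573.9 → 574 mm
Long side: √(915 · 720) = √658800 ≈ 811.7 → 812 mm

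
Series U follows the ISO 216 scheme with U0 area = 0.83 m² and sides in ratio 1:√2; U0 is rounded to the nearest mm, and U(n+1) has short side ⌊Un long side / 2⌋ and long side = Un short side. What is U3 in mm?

Let U0's short side be w mm. w · w√2 = 0.83 m² = 830,000 mm², so w ≈ 766.1 mm and w√2 ≈ 1083.4 mm → U0 = 766 × 1083 mm.
U1: ⌊1083/2⌋ × 766 = 541 × 766 mm
U2: ⌊766/2⌋ × 541 = 383 × 541 mm
U3: ⌊541/2⌋ × 383 = 270 × 383 mm

270 × 383 mm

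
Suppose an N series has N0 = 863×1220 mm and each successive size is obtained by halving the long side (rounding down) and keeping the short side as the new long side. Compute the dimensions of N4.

N1: ⌊1220/2⌋ × 863 = 610 × 863 mm
N2: ⌊863/2⌋ × 610 = 431 × 610 mm
N3: ⌊610/2⌋ × 431 = 305 × 431 mm
N4: ⌊431/2⌋ × 305 = 215 × 305 mm

215 × 305 mm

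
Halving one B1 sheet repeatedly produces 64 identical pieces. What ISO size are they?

B7

64 = 2^6, so 6 halving steps.
B1 → B2 → … → B7 after 6 steps.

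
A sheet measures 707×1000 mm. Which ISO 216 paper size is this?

Aspect ratio 1000/707 ≈ 1.414 — close to the ISO √2 ≈ 1.414.
In the B-series (B0 = 1000 × 1414 mm): B1 = 707 × 1000 mm.

B1 (707 × 1000 mm)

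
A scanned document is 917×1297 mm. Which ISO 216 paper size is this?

C0 (917 × 1297 mm)

Aspect ratio 1297/917 ≈ 1.414 — close to the ISO √2 ≈ 1.414.
In the C-series (envelope sizes, between A and B): C0 = 917 × 1297 mm.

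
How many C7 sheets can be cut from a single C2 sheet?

Each ISO step halves the sheet: 1 × C2 → 2 × C3 → 4 × C4 → 8 × C5 → …
From C2 to C7 is 5 halving steps: 2^5 = 32.

32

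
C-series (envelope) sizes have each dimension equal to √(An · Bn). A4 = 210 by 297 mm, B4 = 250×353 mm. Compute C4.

229 × 324 mm

Short side: √(210 · 250) = √52500 ≈ 229.1 → 229 mm
Long side: √(297 · 353) = √104841 ≈ 323.8 → 324 mm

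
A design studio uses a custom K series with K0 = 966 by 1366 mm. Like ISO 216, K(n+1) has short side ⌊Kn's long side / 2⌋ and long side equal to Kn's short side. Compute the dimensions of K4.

241 × 341 mm

K1 = 683 × 966 mm (from K0 by 1 halving).
K2: ⌊966/2⌋ × 683 = 483 × 683 mm
K3: ⌊683/2⌋ × 483 = 341 × 483 mm
K4: ⌊483/2⌋ × 341 = 241 × 341 mm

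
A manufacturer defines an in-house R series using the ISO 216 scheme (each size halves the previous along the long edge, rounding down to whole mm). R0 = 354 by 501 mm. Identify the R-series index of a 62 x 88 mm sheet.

R5

R0: 354 × 501 mm
R1: 250 × 354 mm
R2: 177 × 250 mm
R3: 125 × 177 mm
R4: 88 × 125 mm
R5: 62 × 88 mm
R6: 44 × 62 mm
→ matches R5.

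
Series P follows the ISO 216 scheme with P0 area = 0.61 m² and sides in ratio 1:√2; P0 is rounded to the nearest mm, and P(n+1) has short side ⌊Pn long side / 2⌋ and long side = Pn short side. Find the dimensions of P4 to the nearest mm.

Let P0's short side be w mm. w · w√2 = 0.61 m² = 610,000 mm², so w ≈ 656.8 mm and w√2 ≈ 928.8 mm → P0 = 657 × 929 mm.
P1: ⌊929/2⌋ × 657 = 464 × 657 mm
P2: ⌊657/2⌋ × 464 = 328 × 464 mm
P3: ⌊464/2⌋ × 328 = 232 × 328 mm
P4: ⌊328/2⌋ × 232 = 164 × 232 mm

164 × 232 mm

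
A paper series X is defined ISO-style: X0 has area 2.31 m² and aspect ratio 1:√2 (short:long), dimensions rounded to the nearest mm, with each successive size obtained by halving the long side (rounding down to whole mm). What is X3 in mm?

451 × 639 mm

Let X0's short side be w mm. w · w√2 = 2.31 m² = 2,310,000 mm², so w ≈ 1278.1 mm and w√2 ≈ 1807.4 mm → X0 = 1278 × 1807 mm.
X1: ⌊1807/2⌋ × 1278 = 903 × 1278 mm
X2: ⌊1278/2⌋ × 903 = 639 × 903 mm
X3: ⌊903/2⌋ × 639 = 451 × 639 mm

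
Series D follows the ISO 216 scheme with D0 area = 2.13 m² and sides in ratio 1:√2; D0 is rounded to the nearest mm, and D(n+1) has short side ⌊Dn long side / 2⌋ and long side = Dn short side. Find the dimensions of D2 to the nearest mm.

613 × 868 mm

Let D0's short side be w mm. w · w√2 = 2.13 m² = 2,130,000 mm², so w ≈ 1227.2 mm and w√2 ≈ 1735.6 mm → D0 = 1227 × 1736 mm.
D1: ⌊1736/2⌋ × 1227 = 868 × 1227 mm
D2: ⌊1227/2⌋ × 868 = 613 × 868 mm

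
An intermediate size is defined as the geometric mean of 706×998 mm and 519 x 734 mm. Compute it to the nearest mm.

605 × 856 mm

Short side: √(706 · 519) = √366414 ≈ 605.3 → 605 mm
Long side: √(998 · 734) = √732532 ≈ 855.9 → 856 mm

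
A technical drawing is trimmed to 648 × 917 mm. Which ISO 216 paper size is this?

Aspect ratio 917/648 ≈ 1.415 — close to the ISO √2 ≈ 1.414.
In the C-series (envelope sizes, between A and B): C1 = 648 × 917 mm.

C1 (648 × 917 mm)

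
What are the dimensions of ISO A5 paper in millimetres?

A0 = 841 × 1189 mm (A0 has area 1 m², aspect 1:√2).
A1: ⌊1189/2⌋ × 841 = 594 × 841 mm
A2: ⌊841/2⌋ × 594 = 420 × 594 mm
A3: ⌊594/2⌋ × 420 = 297 × 420 mm
A4: ⌊420/2⌋ × 297 = 210 × 297 mm
A5: ⌊297/2⌋ × 210 = 148 × 210 mm

148 × 210 mm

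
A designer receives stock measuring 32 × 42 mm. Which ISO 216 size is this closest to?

B10 (31 × 44 mm)

Aspect ratio 42/32 ≈ 1.312 (ISO target is √2 ≈ 1.414).
In the B-series (B0 = 1000 × 1414 mm): B10 = 31 × 44 mm.
Off by 3 mm total — nearest standard size.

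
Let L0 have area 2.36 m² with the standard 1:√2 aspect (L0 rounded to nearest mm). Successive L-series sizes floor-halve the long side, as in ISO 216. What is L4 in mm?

Let L0's short side be w mm. w · w√2 = 2.36 m² = 2,360,000 mm², so w ≈ 1291.8 mm and w√2 ≈ 1826.9 mm → L0 = 1292 × 1827 mm.
L1: ⌊1827/2⌋ × 1292 = 913 × 1292 mm
L2: ⌊1292/2⌋ × 913 = 646 × 913 mm
L3: ⌊913/2⌋ × 646 = 456 × 646 mm
L4: ⌊646/2⌋ × 456 = 323 × 456 mm

323 × 456 mm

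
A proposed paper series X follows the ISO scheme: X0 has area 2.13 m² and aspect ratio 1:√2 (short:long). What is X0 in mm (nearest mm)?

Let the short side be w mm. Then w · w√2 = 2.13 m² = 2,130,000 mm².
w² = 2,130,000/√2, so w ≈ 1227.2 mm; long side = w√2 ≈ 1735.6 mm.

1227 × 1736 mm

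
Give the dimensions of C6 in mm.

114 × 162 mm

C0 = 917 × 1297 mm (C0 is the geometric mean of A0 and B0, aspect 1:√2).
C1: ⌊1297/2⌋ × 917 = 648 × 917 mm
C2: ⌊917/2⌋ × 648 = 458 × 648 mm
C3: ⌊648/2⌋ × 458 = 324 × 458 mm
C4: ⌊458/2⌋ × 324 = 229 × 324 mm
C5: ⌊324/2⌋ × 229 = 162 × 229 mm
C6: ⌊229/2⌋ × 162 = 114 × 162 mm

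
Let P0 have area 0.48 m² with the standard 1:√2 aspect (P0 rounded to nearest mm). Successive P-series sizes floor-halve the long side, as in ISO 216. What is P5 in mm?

Let P0's short side be w mm. w · w√2 = 0.48 m² = 480,000 mm², so w ≈ 582.6 mm and w√2 ≈ 823.9 mm → P0 = 583 × 824 mm.
P1: ⌊824/2⌋ × 583 = 412 × 583 mm
P2: ⌊583/2⌋ × 412 = 291 × 412 mm
P3: ⌊412/2⌋ × 291 = 206 × 291 mm
P4: ⌊291/2⌋ × 206 = 145 × 206 mm
P5: ⌊206/2⌋ × 145 = 103 × 145 mm

103 × 145 mm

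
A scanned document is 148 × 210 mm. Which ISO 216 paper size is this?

Aspect ratio 210/148 ≈ 1.419 — close to the ISO √2 ≈ 1.414.
In the A-series (A0 area = 1 m²): A5 = 148 × 210 mm.

A5 (148 × 210 mm)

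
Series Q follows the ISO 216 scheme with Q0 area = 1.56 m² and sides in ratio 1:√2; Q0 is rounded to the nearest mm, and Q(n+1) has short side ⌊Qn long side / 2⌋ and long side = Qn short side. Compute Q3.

371 × 525 mm

Let Q0's short side be w mm. w · w√2 = 1.56 m² = 1,560,000 mm², so w ≈ 1050.3 mm and w√2 ≈ 1485.3 mm → Q0 = 1050 × 1485 mm.
Q1: ⌊1485/2⌋ × 1050 = 742 × 1050 mm
Q2: ⌊1050/2⌋ × 742 = 525 × 742 mm
Q3: ⌊742/2⌋ × 525 = 371 × 525 mm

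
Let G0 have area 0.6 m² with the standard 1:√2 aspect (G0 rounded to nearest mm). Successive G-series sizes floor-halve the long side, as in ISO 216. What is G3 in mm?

Let G0's short side be w mm. w · w√2 = 0.6 m² = 600,000 mm², so w ≈ 651.4 mm and w√2 ≈ 921.2 mm → G0 = 651 × 921 mm.
G1: ⌊921/2⌋ × 651 = 460 × 651 mm
G2: ⌊651/2⌋ × 460 = 325 × 460 mm
G3: ⌊460/2⌋ × 325 = 230 × 325 mm

230 × 325 mm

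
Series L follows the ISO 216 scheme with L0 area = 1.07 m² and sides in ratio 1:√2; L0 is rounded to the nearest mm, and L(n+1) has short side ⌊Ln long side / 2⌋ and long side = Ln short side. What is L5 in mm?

153 × 217 mm

Let L0's short side be w mm. w · w√2 = 1.07 m² = 1,070,000 mm², so w ≈ 869.8 mm and w√2 ≈ 1230.1 mm → L0 = 870 × 1230 mm.
L1: ⌊1230/2⌋ × 870 = 615 × 870 mm
L2: ⌊870/2⌋ × 615 = 435 × 615 mm
L3: ⌊615/2⌋ × 435 = 307 × 435 mm
L4: ⌊435/2⌋ × 307 = 217 × 307 mm
L5: ⌊307/2⌋ × 217 = 153 × 217 mm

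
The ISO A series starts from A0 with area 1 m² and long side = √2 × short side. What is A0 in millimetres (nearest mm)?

841 × 1189 mm

Let the short side be w mm. Then the long side is w√2 and w · w√2 = 10⁶ mm².
w² = 10⁶/√2, so w = 1000 / 2^(1/4) ≈ 840.9 mm; long side = 1000 · 2^(1/4) ≈ 1189.2 mm.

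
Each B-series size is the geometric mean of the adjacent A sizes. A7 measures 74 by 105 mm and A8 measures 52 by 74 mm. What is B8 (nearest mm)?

Short side: √(74 · 52) = √3848 ≈ 62.0 → 62 mm
Long side: √(105 · 74) = √7770 ≈ 88.1 → 88 mm

62 × 88 mm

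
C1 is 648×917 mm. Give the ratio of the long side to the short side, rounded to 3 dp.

917 / 648 = 1.415
Matches √2 ≈ 1.414 — the ISO 216 defining ratio.

1.415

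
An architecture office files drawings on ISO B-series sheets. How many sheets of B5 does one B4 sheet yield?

2

B4 = 250 × 353 mm; B5 = 176 × 250 mm.
Each halving step doubles the count; 1 step from B4 to B5.
2^1 = 2.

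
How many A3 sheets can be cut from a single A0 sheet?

8

A0 = 841 × 1189 mm; A3 = 297 × 420 mm.
Each halving step doubles the count; 3 steps from A0 to A3.
2^3 = 8.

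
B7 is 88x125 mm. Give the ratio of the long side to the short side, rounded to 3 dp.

125 / 88 = 1.420
ISO 216 targets √2 ≈ 1.414; the +0.006 deviation is from mm rounding.

1.420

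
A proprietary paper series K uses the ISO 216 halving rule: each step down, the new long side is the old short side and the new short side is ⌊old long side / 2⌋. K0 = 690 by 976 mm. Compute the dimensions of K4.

172 × 244 mm

K1: ⌊976/2⌋ × 690 = 488 × 690 mm
K2: ⌊690/2⌋ × 488 = 345 × 488 mm
K3: ⌊488/2⌋ × 345 = 244 × 345 mm
K4: ⌊345/2⌋ × 244 = 172 × 244 mm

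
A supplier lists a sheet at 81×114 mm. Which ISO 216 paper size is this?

Aspect ratio 114/81 ≈ 1.407 — close to the ISO √2 ≈ 1.414.
In the C-series (envelope sizes, between A and B): C7 = 81 × 114 mm.

C7 (81 × 114 mm)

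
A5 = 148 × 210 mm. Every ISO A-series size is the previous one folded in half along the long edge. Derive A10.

26 × 37 mm

A6: ⌊210/2⌋ × 148 = 105 × 148 mm
A7: ⌊148/2⌋ × 105 = 74 × 105 mm
A8: ⌊105/2⌋ × 74 = 52 × 74 mm
A9: ⌊74/2⌋ × 52 = 37 × 52 mm
A10: ⌊52/2⌋ × 37 = 26 × 37 mm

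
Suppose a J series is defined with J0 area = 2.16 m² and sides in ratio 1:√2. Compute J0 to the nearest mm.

Let the short side be w mm. Then w · w√2 = 2.16 m² = 2,160,000 mm².
w² = 2,160,000/√2, so w ≈ 1235.9 mm; long side = w√2 ≈ 1747.8 mm.

1236 × 1748 mm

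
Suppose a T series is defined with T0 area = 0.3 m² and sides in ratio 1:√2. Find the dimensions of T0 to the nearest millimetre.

461 × 651 mm

Let the short side be w mm. Then w · w√2 = 0.3 m² = 300,000 mm².
w² = 300,000/√2, so w ≈ 460.6 mm; long side = w√2 ≈ 651.4 mm.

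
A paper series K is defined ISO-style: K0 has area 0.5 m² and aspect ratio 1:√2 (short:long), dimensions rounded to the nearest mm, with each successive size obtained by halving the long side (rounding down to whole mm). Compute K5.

105 × 148 mm

Let K0's short side be w mm. w · w√2 = 0.5 m² = 500,000 mm², so w ≈ 594.6 mm and w√2 ≈ 840.9 mm → K0 = 595 × 841 mm.
K1: ⌊841/2⌋ × 595 = 420 × 595 mm
K2: ⌊595/2⌋ × 420 = 297 × 420 mm
K3: ⌊420/2⌋ × 297 = 210 × 297 mm
K4: ⌊297/2⌋ × 210 = 148 × 210 mm
K5: ⌊210/2⌋ × 148 = 105 × 148 mm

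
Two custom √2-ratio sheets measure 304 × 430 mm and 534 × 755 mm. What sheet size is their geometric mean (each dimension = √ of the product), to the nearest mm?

Short side: √(304 · 534) = √162336 ≈ 402.9 → 403 mm
Long side: √(430 · 755) = √324650 ≈ 569.8 → 570 mm

403 × 570 mm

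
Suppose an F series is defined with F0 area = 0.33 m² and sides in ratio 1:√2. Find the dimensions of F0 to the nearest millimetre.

Let the short side be w mm. Then w · w√2 = 0.33 m² = 330,000 mm².
w² = 330,000/√2, so w ≈ 483.1 mm; long side = w√2 ≈ 683.1 mm.

483 × 683 mm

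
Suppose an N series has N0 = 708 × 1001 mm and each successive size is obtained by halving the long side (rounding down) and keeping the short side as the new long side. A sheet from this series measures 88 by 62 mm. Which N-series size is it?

N0: 708 × 1001 mm
N1: 500 × 708 mm
N2: 354 × 500 mm
N3: 250 × 354 mm
N4: 177 × 250 mm
N5: 125 × 177 mm
N6: 88 × 125 mm
N7: 62 × 88 mm
N8: 44 × 62 mm
→ matches N7.

N7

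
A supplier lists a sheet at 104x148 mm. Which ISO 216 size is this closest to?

Aspect ratio 148/104 ≈ 1.423 — close to the ISO √2 ≈ 1.414.
In the A-series (A0 area = 1 m²): A6 = 105 × 148 mm.
Off by 1 mm total — nearest standard size.

A6 (105 × 148 mm)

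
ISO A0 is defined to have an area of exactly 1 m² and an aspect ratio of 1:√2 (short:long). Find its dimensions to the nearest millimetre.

Let the short side be w mm. Then the long side is w√2 and w · w√2 = 10⁶ mm².
w² = 10⁶/√2, so w = 1000 / 2^(1/4) ≈ 840.9 mm; long side = 1000 · 2^(1/4) ≈ 1189.2 mm.

841 × 1189 mm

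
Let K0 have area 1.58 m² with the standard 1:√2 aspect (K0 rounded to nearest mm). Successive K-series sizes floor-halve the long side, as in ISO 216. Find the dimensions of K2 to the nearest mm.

528 × 747 mm

Let K0's short side be w mm. w · w√2 = 1.58 m² = 1,580,000 mm², so w ≈ 1057.0 mm and w√2 ≈ 1494.8 mm → K0 = 1057 × 1495 mm.
K1: ⌊1495/2⌋ × 1057 = 747 × 1057 mm
K2: ⌊1057/2⌋ × 747 = 528 × 747 mm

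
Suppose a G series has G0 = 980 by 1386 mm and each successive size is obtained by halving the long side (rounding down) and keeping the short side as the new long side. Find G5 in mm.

173 × 245 mm

G1: ⌊1386/2⌋ × 980 = 693 × 980 mm
G2: ⌊980/2⌋ × 693 = 490 × 693 mm
G3: ⌊693/2⌋ × 490 = 346 × 490 mm
G4: ⌊490/2⌋ × 346 = 245 × 346 mm
G5: ⌊346/2⌋ × 245 = 173 × 245 mm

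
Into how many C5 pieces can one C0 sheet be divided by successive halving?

32

Each ISO step halves the sheet: 1 × C0 → 2 × C1 → 4 × C2 → 8 × C3 → …
From C0 to C5 is 5 halving steps: 2^5 = 32.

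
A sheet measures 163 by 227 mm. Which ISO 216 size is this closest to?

C5 (162 × 229 mm)

Aspect ratio 227/163 ≈ 1.393 (ISO target is √2 ≈ 1.414).
In the C-series (envelope sizes, between A and B): C5 = 162 × 229 mm.
Off by 3 mm total — nearest standard size.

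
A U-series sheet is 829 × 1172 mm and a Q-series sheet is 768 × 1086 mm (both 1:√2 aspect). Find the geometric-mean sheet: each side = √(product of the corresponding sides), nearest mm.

798 × 1128 mm

Short side: √(829 · 768) = √636672 ≈ 797.9 → 798 mm
Long side: √(1172 · 1086) = √1272792 ≈ 1128.2 → 1128 mm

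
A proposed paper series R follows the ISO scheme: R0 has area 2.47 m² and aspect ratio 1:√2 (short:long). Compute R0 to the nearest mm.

Let the short side be w mm. Then w · w√2 = 2.47 m² = 2,470,000 mm².
w² = 2,470,000/√2, so w ≈ 1321.6 mm; long side = w√2 ≈ 1869.0 mm.

1322 × 1869 mm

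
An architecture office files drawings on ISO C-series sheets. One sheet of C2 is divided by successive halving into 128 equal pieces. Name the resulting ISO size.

C9

128 = 2^7, so 7 halving steps.
C2 → C3 → … → C9 after 7 steps.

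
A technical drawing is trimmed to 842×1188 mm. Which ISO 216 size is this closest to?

Aspect ratio 1188/842 ≈ 1.411 — close to the ISO √2 ≈ 1.414.
In the A-series (A0 area = 1 m²): A0 = 841 × 1189 mm.
Off by 2 mm total — nearest standard size.

A0 (841 × 1189 mm)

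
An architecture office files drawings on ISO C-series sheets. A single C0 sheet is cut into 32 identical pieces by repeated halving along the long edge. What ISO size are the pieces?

C5

32 = 2^5, so 5 halving steps.
C0 → C1 → … → C5 after 5 steps.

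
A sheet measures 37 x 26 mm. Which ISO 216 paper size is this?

Aspect ratio 37/26 ≈ 1.423 — close to the ISO √2 ≈ 1.414.
In the A-series (A0 area = 1 m²): A10 = 26 × 37 mm.

A10 (26 × 37 mm)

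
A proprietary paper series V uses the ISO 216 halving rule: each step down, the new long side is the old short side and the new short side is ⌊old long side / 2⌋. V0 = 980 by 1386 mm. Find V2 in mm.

490 × 693 mm

V1: ⌊1386/2⌋ × 980 = 693 × 980 mm
V2: ⌊980/2⌋ × 693 = 490 × 693 mm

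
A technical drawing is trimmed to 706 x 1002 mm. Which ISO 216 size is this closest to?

Aspect ratio 1002/706 ≈ 1.419 — close to the ISO √2 ≈ 1.414.
In the B-series (B0 = 1000 × 1414 mm): B1 = 707 × 1000 mm.
Off by 3 mm total — nearest standard size.

B1 (707 × 1000 mm)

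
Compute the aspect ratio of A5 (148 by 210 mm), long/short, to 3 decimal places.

210 / 148 = 1.419
ISO 216 targets √2 ≈ 1.414; the +0.005 deviation is from mm rounding.

1.419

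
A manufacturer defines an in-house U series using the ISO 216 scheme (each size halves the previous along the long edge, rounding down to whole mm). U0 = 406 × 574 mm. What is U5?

U1: ⌊574/2⌋ × 406 = 287 × 406 mm
U2: ⌊406/2⌋ × 287 = 203 × 287 mm
U3: ⌊287/2⌋ × 203 = 143 × 203 mm
U4: ⌊203/2⌋ × 143 = 101 × 143 mm
U5: ⌊143/2⌋ × 101 = 71 × 101 mm

71 × 101 mm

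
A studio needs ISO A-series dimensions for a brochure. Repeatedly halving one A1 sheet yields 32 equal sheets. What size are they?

A6

32 = 2^5, so 5 halving steps.
A1 → A2 → … → A6 after 5 steps.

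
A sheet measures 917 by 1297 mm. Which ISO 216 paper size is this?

Aspect ratio 1297/917 ≈ 1.414 — close to the ISO √2 ≈ 1.414.
In the C-series (envelope sizes, between A and B): C0 = 917 × 1297 mm.

C0 (917 × 1297 mm)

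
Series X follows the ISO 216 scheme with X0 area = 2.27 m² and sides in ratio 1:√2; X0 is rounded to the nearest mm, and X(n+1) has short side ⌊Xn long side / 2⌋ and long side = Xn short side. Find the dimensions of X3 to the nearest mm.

Let X0's short side be w mm. w · w√2 = 2.27 m² = 2,270,000 mm², so w ≈ 1266.9 mm and w√2 ≈ 1791.7 mm → X0 = 1267 × 1792 mm.
X1: ⌊1792/2⌋ × 1267 = 896 × 1267 mm
X2: ⌊1267/2⌋ × 896 = 633 × 896 mm
X3: ⌊896/2⌋ × 633 = 448 × 633 mm

448 × 633 mm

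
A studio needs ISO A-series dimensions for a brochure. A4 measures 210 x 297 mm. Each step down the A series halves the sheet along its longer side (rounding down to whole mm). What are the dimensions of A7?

A5: ⌊297/2⌋ × 210 = 148 × 210 mm
A6: ⌊210/2⌋ × 148 = 105 × 148 mm
A7: ⌊148/2⌋ × 105 = 74 × 105 mm

74 × 105 mm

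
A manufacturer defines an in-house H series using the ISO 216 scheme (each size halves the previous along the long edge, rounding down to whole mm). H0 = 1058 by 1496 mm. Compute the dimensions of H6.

H1: ⌊1496/2⌋ × 1058 = 748 × 1058 mm
H2: ⌊1058/2⌋ × 748 = 529 × 748 mm
H3: ⌊748/2⌋ × 529 = 374 × 529 mm
H4: ⌊529/2⌋ × 374 = 264 × 374 mm
H5: ⌊374/2⌋ × 264 = 187 × 264 mm
H6: ⌊264/2⌋ × 187 = 132 × 187 mm

132 × 187 mm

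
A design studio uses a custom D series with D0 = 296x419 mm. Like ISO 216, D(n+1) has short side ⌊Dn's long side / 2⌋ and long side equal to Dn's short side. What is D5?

52 × 74 mm

D1: ⌊419/2⌋ × 296 = 209 × 296 mm
D2: ⌊296/2⌋ × 209 = 148 × 209 mm
D3: ⌊209/2⌋ × 148 = 104 × 148 mm
D4: ⌊148/2⌋ × 104 = 74 × 104 mm
D5: ⌊104/2⌋ × 74 = 52 × 74 mm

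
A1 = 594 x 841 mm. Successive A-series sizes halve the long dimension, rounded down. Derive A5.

148 × 210 mm

A2: ⌊841/2⌋ × 594 = 420 × 594 mm
A3: ⌊594/2⌋ × 420 = 297 × 420 mm
A4: ⌊420/2⌋ × 297 = 210 × 297 mm
A5: ⌊297/2⌋ × 210 = 148 × 210 mm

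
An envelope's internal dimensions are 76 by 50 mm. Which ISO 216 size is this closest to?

A8 (52 × 74 mm)

Aspect ratio 76/50 ≈ 1.520 (ISO target is √2 ≈ 1.414).
In the A-series (A0 area = 1 m²): A8 = 52 × 74 mm.
Off by 4 mm total — nearest standard size.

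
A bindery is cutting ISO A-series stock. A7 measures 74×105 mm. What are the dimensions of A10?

A8: ⌊105/2⌋ × 74 = 52 × 74 mm
A9: ⌊74/2⌋ × 52 = 37 × 52 mm
A10: ⌊52/2⌋ × 37 = 26 × 37 mm

26 × 37 mm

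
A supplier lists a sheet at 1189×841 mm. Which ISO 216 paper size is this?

A0 (841 × 1189 mm)

Aspect ratio 1189/841 ≈ 1.414 — close to the ISO √2 ≈ 1.414.
In the A-series (A0 area = 1 m²): A0 = 841 × 1189 mm.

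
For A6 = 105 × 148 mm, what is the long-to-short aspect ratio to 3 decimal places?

148 / 105 = 1.410
ISO 216 targets √2 ≈ 1.414; the -0.005 deviation is from mm rounding.

1.410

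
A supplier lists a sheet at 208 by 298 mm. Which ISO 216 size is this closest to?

A4 (210 × 297 mm)

Aspect ratio 298/208 ≈ 1.433 (ISO target is √2 ≈ 1.414).
In the A-series (A0 area = 1 m²): A4 = 210 × 297 mm.
Off by 3 mm total — nearest standard size.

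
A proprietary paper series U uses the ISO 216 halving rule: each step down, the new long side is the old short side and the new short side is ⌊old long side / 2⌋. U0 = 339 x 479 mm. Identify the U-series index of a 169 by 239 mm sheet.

U2

U0: 339 × 479 mm
U1: 239 × 339 mm
U2: 169 × 239 mm
U3: 119 × 169 mm
→ matches U2.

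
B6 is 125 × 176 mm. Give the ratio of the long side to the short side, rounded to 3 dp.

176 / 125 = 1.408
ISO 216 targets √2 ≈ 1.414; the -0.006 deviation is from mm rounding.

1.408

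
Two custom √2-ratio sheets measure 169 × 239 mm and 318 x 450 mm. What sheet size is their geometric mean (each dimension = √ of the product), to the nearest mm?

Short side: √(169 · 318) = √53742 ≈ 231.8 → 232 mm
Long side: √(239 · 450) = √107550 ≈ 327.9 → 328 mm

232 × 328 mm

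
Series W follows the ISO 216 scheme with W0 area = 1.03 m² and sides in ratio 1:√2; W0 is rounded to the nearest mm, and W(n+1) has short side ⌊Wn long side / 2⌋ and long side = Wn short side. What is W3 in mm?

301 × 426 mm

Let W0's short side be w mm. w · w√2 = 1.03 m² = 1,030,000 mm², so w ≈ 853.4 mm and w√2 ≈ 1206.9 mm → W0 = 853 × 1207 mm.
W1: ⌊1207/2⌋ × 853 = 603 × 853 mm
W2: ⌊853/2⌋ × 603 = 426 × 603 mm
W3: ⌊603/2⌋ × 426 = 301 × 426 mm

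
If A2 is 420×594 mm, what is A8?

52 × 74 mm

A3: ⌊594/2⌋ × 420 = 297 × 420 mm
A4: ⌊420/2⌋ × 297 = 210 × 297 mm
A5: ⌊297/2⌋ × 210 = 148 × 210 mm
A6: ⌊210/2⌋ × 148 = 105 × 148 mm
A7: ⌊148/2⌋ × 105 = 74 × 105 mm
A8: ⌊105/2⌋ × 74 = 52 × 74 mm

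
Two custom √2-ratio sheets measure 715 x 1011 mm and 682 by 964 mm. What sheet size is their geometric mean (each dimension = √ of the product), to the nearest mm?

698 × 987 mm

Short side: √(715 · 682) = √487630 ≈ 698.3 → 698 mm
Long side: √(1011 · 964) = √974604 ≈ 987.2 → 987 mm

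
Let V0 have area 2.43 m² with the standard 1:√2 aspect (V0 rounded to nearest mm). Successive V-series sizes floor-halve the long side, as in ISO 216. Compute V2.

Let V0's short side be w mm. w · w√2 = 2.43 m² = 2,430,000 mm², so w ≈ 1310.8 mm and w√2 ≈ 1853.8 mm → V0 = 1311 × 1854 mm.
V1: ⌊1854/2⌋ × 1311 = 927 × 1311 mm
V2: ⌊1311/2⌋ × 927 = 655 × 927 mm

655 × 927 mm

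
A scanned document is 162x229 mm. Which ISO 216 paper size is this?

C5 (162 × 229 mm)

Aspect ratio 229/162 ≈ 1.414 — close to the ISO √2 ≈ 1.414.
In the C-series (envelope sizes, between A and B): C5 = 162 × 229 mm.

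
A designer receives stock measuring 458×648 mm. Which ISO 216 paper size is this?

Aspect ratio 648/458 ≈ 1.415 — close to the ISO √2 ≈ 1.414.
In the C-series (envelope sizes, between A and B): C2 = 458 × 648 mm.

C2 (458 × 648 mm)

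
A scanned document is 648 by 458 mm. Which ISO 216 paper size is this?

Aspect ratio 648/458 ≈ 1.415 — close to the ISO √2 ≈ 1.414.
In the C-series (envelope sizes, between A and B): C2 = 458 × 648 mm.

C2 (458 × 648 mm)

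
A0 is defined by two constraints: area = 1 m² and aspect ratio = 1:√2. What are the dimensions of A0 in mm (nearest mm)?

Let the short side be w mm. Then the long side is w√2 and w · w√2 = 10⁶ mm².
w² = 10⁶/√2, so w = 1000 / 2^(1/4) ≈ 840.9 mm; long side = 1000 · 2^(1/4) ≈ 1189.2 mm.

841 × 1189 mm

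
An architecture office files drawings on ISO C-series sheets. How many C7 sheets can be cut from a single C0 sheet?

128

C0 = 917 × 1297 mm; C7 = 81 × 114 mm.
Each halving step doubles the count; 7 steps from C0 to C7.
2^7 = 128.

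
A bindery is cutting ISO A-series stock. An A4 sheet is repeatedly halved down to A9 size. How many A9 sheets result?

32

A4 = 210 × 297 mm; A9 = 37 × 52 mm.
Each halving step doubles the count; 5 steps from A4 to A9.
2^5 = 32.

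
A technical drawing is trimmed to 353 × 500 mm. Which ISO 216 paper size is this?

Aspect ratio 500/353 ≈ 1.416 — close to the ISO √2 ≈ 1.414.
In the B-series (B0 = 1000 × 1414 mm): B3 = 353 × 500 mm.

B3 (353 × 500 mm)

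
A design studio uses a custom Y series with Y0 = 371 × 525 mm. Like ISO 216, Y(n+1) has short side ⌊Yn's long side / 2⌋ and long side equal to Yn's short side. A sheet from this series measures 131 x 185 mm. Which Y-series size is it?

Y0: 371 × 525 mm
Y1: 262 × 371 mm
Y2: 185 × 262 mm
Y3: 131 × 185 mm
Y4: 92 × 131 mm
→ matches Y3.

Y3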